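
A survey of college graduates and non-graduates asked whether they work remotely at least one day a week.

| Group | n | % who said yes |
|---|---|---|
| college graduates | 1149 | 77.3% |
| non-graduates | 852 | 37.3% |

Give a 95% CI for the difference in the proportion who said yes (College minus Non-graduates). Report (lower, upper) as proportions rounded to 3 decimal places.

Each SE is √(p̂(1−p̂)/n): √(0.7730·0.2270/1149) = 0.01236 and √(0.3730·0.6270/852) = 0.01657.
SE(p̂₁ − p̂₂) = √(SE₁² + SE₂²) = √(0.0001527696 + 0.0002745649) = 0.02067, since the two samples are independent.
At 95% confidence z* = 1.960; margin = 1.960 × 0.02067 = 0.04051.
The difference is 0.7730 − 0.3730 = 0.4000, so the interval is 0.4000 ± 0.04051 = (0.359, 0.441).

(0.359, 0.441)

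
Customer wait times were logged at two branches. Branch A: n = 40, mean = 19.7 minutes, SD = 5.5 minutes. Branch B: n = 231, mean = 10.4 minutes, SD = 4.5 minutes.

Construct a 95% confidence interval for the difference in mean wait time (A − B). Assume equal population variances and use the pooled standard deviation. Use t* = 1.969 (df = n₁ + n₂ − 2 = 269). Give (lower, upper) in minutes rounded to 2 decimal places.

(7.73, 10.87)

Pooled variance s_p² = [39·5.5² + 230·4.5²] / (40+231−2) = 21.6998, so s_p = 4.6583.
SE_diff = s_p·√(1/n₁ + 1/n₂) = 4.6583·√(1/40 + 1/231) = 0.7978.
t* = 1.969; margin = 1.969 × 0.7978 = 1.5709.
Difference = 19.7 − 10.4 = 9.3000.
9.3000 ± 1.5709 → (7.73, 10.87).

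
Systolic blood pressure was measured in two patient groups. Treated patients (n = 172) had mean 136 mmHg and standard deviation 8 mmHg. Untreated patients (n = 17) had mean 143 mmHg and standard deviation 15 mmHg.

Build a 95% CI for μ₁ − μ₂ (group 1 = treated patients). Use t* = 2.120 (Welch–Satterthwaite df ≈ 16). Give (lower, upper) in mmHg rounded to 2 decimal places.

SE₁ = s₁/√n₁ = 8/√172 = 0.6100; SE₂ = 15/√17 = 3.6380.
Independent samples, unequal variances: SE_diff = √(SE₁² + SE₂²) = √(0.3721 + 13.235044) = 3.6888.
t* = 2.120, so margin of error = 2.120 × 3.6888 = 7.8203.
Difference in means = 136 − 143 = -7.0000.
-7.0000 ± 7.8203 → (-14.82, 0.82).

(-14.82, 0.82)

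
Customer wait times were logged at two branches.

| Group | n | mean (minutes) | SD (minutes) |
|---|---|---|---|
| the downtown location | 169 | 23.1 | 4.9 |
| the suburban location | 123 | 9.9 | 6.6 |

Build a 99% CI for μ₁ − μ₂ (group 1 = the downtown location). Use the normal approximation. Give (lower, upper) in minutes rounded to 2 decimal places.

Standard errors of each mean: 4.9/√169 = 0.3769 and 6.6/√123 = 0.5951.
SE(x̄₁ − x̄₂) = √(0.3769² + 0.5951²) = 0.7044 for independent samples with unequal variances.
With z* = 2.576, the margin is 2.576 × 0.7044 = 1.8145.
x̄₁ − x̄₂ = 23.1 − 9.9 = 13.2000; the interval is 13.2000 ± 1.8145 = (11.39, 15.01).

(11.39, 15.01)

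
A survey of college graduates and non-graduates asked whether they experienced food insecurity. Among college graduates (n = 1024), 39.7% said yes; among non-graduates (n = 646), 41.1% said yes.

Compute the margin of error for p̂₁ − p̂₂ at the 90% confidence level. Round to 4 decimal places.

The two standard errors are √(0.3970×0.6030/1024) = 0.01529 and √(0.4110×0.5890/646) = 0.01936.
Because the samples are independent, SE_diff = √(0.01529² + 0.01936²) = 0.02467.
Using z* = 1.645 for 90%, ME = 1.645 × 0.02467 = 0.04058.

0.0406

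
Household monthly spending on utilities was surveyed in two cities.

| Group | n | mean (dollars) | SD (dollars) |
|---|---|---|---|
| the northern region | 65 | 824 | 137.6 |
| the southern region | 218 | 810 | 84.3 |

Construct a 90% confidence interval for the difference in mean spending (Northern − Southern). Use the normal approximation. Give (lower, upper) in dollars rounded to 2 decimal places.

(-15.60, 43.60)

Per-group SEs: s₁/√n₁ = 137.6/√65 = 17.0672, s₂/√n₂ = 84.3/√218 = 5.7095.
Unpooled SE of the difference: √(291.28931584 + 32.59839025) = 17.9969.
Margin of error = z* · SE = 1.645 × 17.9969 = 29.6049.
x̄₁ − x̄₂ = 824 − 810 = 14.0000.
CI: 14.0000 ± 29.6049 = (-15.60, 43.60).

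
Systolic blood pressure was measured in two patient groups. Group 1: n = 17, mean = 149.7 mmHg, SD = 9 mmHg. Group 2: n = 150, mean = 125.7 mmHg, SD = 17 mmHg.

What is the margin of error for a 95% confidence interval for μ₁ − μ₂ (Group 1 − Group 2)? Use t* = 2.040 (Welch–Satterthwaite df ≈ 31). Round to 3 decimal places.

Per-group SEs: s₁/√n₁ = 9/√17 = 2.1828, s₂/√n₂ = 17/√150 = 1.3880.
Unpooled SE of the difference: √(4.76461584 + 1.926544) = 2.5867.
Margin of error = t* · SE = 2.040 × 2.5867 = 5.2769.

5.277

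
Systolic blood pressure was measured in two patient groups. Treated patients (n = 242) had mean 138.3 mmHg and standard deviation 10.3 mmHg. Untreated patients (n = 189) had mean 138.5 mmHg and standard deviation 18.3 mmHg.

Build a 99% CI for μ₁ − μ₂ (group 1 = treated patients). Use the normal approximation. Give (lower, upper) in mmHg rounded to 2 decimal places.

Per-group SEs: s₁/√n₁ = 10.3/√242 = 0.6621, s₂/√n₂ = 18.3/√189 = 1.3311.
Unpooled SE of the difference: √(0.43837641 + 1.77182721) = 1.4867.
Margin of error = z* · SE = 2.576 × 1.4867 = 3.8297.
x̄₁ − x̄₂ = 138.3 − 138.5 = -0.2000.
CI: -0.2000 ± 3.8297 = (-4.03, 3.63).

(-4.03, 3.63)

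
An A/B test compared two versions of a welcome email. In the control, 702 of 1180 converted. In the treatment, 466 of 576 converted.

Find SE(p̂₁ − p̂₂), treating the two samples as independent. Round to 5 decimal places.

First, p̂₁ = 702/1180 = 0.5949; p̂₂ = 466/576 = 0.8090.
The two standard errors are √(0.5949×0.4051/1180) = 0.01429 and √(0.8090×0.1910/576) = 0.01638.
Because the samples are independent, SE_diff = √(0.01429² + 0.01638²) = 0.02174.

0.02174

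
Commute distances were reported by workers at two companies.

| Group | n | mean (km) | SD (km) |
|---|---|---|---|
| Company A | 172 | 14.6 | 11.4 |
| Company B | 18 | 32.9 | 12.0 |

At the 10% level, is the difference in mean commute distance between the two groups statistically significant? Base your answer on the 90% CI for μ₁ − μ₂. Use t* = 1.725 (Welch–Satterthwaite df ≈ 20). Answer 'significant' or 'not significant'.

significant

Per-group SEs: s₁/√n₁ = 11.4/√172 = 0.8692, s₂/√n₂ = 12.0/√18 = 2.8284.
Unpooled SE of the difference: √(0.75550864 + 7.99984656) = 2.9589.
Margin of error = t* · SE = 1.725 × 2.9589 = 5.1041.
x̄₁ − x̄₂ = 14.6 − 32.9 = -18.3000.
CI: -18.3000 ± 5.1041 = (-23.4041, -13.1959).
The interval (-23.4041, -13.1959) does not contain 0, so the difference is significant.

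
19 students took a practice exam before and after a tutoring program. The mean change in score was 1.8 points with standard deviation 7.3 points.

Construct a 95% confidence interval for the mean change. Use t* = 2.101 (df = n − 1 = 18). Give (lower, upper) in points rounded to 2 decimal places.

(-1.72, 5.32)

This is a matched-pairs design, so SE = s_d/√n = 7.3/√19 = 1.6747.
Margin = 2.101 × 1.6747 = 3.5185; the interval is 1.8 ± 3.5185 = (-1.72, 5.32).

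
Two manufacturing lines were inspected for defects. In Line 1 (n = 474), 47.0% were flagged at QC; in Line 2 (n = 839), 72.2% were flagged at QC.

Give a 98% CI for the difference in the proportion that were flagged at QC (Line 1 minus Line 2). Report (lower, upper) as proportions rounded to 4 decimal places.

The two standard errors are √(0.4700×0.5300/474) = 0.02292 and √(0.7220×0.2780/839) = 0.01547.
Because the samples are independent, SE_diff = √(0.02292² + 0.01547²) = 0.02765.
Using z* = 2.326 for 98%, ME = 2.326 × 0.02765 = 0.06431.
p̂₁ − p̂₂ = -0.2520; interval -0.2520 ± 0.06431 gives (-0.3163, -0.1877).

(-0.3163, -0.1877)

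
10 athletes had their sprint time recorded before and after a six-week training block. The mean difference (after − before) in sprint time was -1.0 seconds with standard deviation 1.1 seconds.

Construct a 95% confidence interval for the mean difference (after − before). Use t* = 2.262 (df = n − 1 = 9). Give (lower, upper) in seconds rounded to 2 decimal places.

(-1.79, -0.21)

Paired design: SE = s_d/√n = 1.1/√10 = 0.3479.
t* = 2.262; margin of error = 2.262 × 0.3479 = 0.7869.
-1.0 ± 0.7869 → (-1.79, -0.21).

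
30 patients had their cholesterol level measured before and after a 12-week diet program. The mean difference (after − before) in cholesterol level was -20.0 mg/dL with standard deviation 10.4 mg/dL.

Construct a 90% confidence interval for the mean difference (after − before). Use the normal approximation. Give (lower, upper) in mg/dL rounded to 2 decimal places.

This is a matched-pairs design, so SE = s_d/√n = 10.4/√30 = 1.8988.
Margin = 1.645 × 1.8988 = 3.1235; the interval is -20.0 ± 3.1235 = (-23.12, -16.88).

(-23.12, -16.88)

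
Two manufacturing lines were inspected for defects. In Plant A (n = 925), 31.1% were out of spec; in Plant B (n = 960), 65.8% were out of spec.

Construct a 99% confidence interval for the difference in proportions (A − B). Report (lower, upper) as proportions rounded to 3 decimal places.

(-0.403, -0.291)

The two standard errors are √(0.3110×0.6890/925) = 0.01522 and √(0.6580×0.3420/960) = 0.01531.
Because the samples are independent, SE_diff = √(0.01522² + 0.01531²) = 0.02159.
Using z* = 2.576 for 99%, ME = 2.576 × 0.02159 = 0.05562.
p̂₁ − p̂₂ = -0.3470; interval -0.3470 ± 0.05562 gives (-0.403, -0.291).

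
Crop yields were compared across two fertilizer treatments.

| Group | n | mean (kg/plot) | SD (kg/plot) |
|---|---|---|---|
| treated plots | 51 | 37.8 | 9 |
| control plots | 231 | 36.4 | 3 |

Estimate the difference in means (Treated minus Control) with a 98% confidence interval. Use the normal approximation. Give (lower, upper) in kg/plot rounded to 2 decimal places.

Standard errors of each mean: 9/√51 = 1.2603 and 3/√231 = 0.1974.
SE(x̄₁ − x̄₂) = √(1.2603² + 0.1974²) = 1.2757 for independent samples with unequal variances.
With z* = 2.326, the margin is 2.326 × 1.2757 = 2.9673.
x̄₁ − x̄₂ = 37.8 − 36.4 = 1.4000; the interval is 1.4000 ± 2.9673 = (-1.57, 4.37).

(-1.57, 4.37)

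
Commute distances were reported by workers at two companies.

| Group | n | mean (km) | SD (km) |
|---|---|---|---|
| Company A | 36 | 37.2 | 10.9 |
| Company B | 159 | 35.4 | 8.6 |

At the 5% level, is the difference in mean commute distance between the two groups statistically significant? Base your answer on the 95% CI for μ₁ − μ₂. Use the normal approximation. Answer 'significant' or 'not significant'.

not significant

Per-group SEs: s₁/√n₁ = 10.9/√36 = 1.8167, s₂/√n₂ = 8.6/√159 = 0.6820.
Unpooled SE of the difference: √(3.30039889 + 0.465124) = 1.9405.
Margin of error = z* · SE = 1.960 × 1.9405 = 3.8034.
x̄₁ − x̄₂ = 37.2 − 35.4 = 1.8000.
CI: 1.8000 ± 3.8034 = (-2.0034, 5.6034).
The interval (-2.0034, 5.6034) contains 0, so the difference is not significant.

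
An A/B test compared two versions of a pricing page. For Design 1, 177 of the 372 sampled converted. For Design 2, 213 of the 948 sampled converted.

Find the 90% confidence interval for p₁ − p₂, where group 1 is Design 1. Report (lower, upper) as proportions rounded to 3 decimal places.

(0.203, 0.299)

p̂₁ = 177/372 = 0.4758 and p̂₂ = 213/948 = 0.2247.
SE₁ = √(p̂₁(1−p̂₁)/n₁) = √(0.4758·0.5242/372) = 0.02589; SE₂ = √(0.2247·0.7753/948) = 0.01356.
Independent samples: SE of the difference = √(SE₁² + SE₂²) = √(0.0006702921 + 0.0001838736) = 0.02923.
z* for 90% confidence is 1.645, so the margin of error is 1.645 × 0.02923 = 0.04808.
Point estimate p̂₁ − p̂₂ = 0.4758 − 0.2247 = 0.2511.
0.2511 ± 0.04808 → (0.203, 0.299).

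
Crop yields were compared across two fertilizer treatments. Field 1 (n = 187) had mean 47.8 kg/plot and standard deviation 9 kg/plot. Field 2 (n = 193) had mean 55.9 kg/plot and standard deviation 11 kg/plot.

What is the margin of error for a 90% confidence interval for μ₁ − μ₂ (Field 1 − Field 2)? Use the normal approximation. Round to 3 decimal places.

SE₁ = s₁/√n₁ = 9/√187 = 0.6581; SE₂ = 11/√193 = 0.7918.
Independent samples, unequal variances: SE_diff = √(SE₁² + SE₂²) = √(0.43309561 + 0.62694724) = 1.0296.
z* = 1.645, so margin of error = 1.645 × 1.0296 = 1.6937.

1.694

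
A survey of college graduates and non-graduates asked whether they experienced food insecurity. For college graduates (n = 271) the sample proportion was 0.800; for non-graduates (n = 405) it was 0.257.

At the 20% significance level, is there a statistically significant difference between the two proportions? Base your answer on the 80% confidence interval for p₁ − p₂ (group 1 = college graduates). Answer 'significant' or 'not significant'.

significant

Each SE is √(p̂(1−p̂)/n): √(0.8000·0.2000/271) = 0.02430 and √(0.2570·0.7430/405) = 0.02171.
SE(p̂₁ − p̂₂) = √(SE₁² + SE₂²) = √(0.00059049 + 0.0004713241) = 0.03259, since the two samples are independent.
At 80% confidence z* = 1.282; margin = 1.282 × 0.03259 = 0.04178.
The difference is 0.8000 − 0.2570 = 0.5430, so the interval is 0.5430 ± 0.04178 = (0.50122, 0.58478).
The interval (0.50122, 0.58478) does not contain 0, so the difference is significant.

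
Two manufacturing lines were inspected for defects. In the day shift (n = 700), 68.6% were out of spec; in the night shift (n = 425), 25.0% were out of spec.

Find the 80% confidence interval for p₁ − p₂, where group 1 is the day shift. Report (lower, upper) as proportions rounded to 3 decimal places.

SE₁ = √(p̂₁(1−p̂₁)/n₁) = √(0.6860·0.3140/700) = 0.01754; SE₂ = √(0.2500·0.7500/425) = 0.02100.
Independent samples: SE of the difference = √(SE₁² + SE₂²) = √(0.0003076516 + 0.000441) = 0.02736.
z* for 80% confidence is 1.282, so the margin of error is 1.282 × 0.02736 = 0.03508.
Point estimate p̂₁ − p̂₂ = 0.6860 − 0.2500 = 0.4360.
0.4360 ± 0.03508 → (0.401, 0.471).

(0.401, 0.471)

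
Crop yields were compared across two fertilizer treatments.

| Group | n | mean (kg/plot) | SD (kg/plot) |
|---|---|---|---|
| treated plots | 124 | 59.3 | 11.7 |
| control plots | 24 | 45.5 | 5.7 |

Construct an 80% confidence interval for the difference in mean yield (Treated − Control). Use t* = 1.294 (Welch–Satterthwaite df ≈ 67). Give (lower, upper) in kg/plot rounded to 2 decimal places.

SE₁ = s₁/√n₁ = 11.7/√124 = 1.0507; SE₂ = 5.7/√24 = 1.1635.
Independent samples, unequal variances: SE_diff = √(SE₁² + SE₂²) = √(1.10397049 + 1.35373225) = 1.5677.
t* = 1.294, so margin of error = 1.294 × 1.5677 = 2.0286.
Difference in means = 59.3 − 45.5 = 13.8000.
13.8000 ± 2.0286 → (11.77, 15.83).

(11.77, 15.83)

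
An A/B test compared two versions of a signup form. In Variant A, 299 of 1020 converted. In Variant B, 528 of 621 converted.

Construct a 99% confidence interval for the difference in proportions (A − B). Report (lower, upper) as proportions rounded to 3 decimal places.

Sample proportions: 299/1020 = 0.2931, 528/621 = 0.8502.
Each SE is √(p̂(1−p̂)/n): √(0.2931·0.7069/1020) = 0.01425 and √(0.8502·0.1498/621) = 0.01432.
SE(p̂₁ − p̂₂) = √(SE₁² + SE₂²) = √(0.0002030625 + 0.0002050624) = 0.02020, since the two samples are independent.
At 99% confidence z* = 2.576; margin = 2.576 × 0.02020 = 0.05204.
The difference is 0.2931 − 0.8502 = -0.5571, so the interval is -0.5571 ± 0.05204 = (-0.609, -0.505).

(-0.609, -0.505)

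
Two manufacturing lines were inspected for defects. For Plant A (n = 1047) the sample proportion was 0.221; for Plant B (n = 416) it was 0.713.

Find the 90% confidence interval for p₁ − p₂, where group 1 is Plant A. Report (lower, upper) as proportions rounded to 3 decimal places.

SE₁ = √(p̂₁(1−p̂₁)/n₁) = √(0.2210·0.7790/1047) = 0.01282; SE₂ = √(0.7130·0.2870/416) = 0.02218.
Independent samples: SE of the difference = √(SE₁² + SE₂²) = √(0.0001643524 + 0.0004919524) = 0.02562.
z* for 90% confidence is 1.645, so the margin of error is 1.645 × 0.02562 = 0.04214.
Point estimate p̂₁ − p̂₂ = 0.2210 − 0.7130 = -0.4920.
-0.4920 ± 0.04214 → (-0.534, -0.450).

(-0.534, -0.450)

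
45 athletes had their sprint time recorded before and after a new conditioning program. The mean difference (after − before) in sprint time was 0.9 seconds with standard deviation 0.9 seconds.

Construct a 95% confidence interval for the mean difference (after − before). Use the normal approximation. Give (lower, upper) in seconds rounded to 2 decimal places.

This is a matched-pairs design, so SE = s_d/√n = 0.9/√45 = 0.1342.
Margin = 1.960 × 0.1342 = 0.2630; the interval is 0.9 ± 0.2630 = (0.64, 1.16).

(0.64, 1.16)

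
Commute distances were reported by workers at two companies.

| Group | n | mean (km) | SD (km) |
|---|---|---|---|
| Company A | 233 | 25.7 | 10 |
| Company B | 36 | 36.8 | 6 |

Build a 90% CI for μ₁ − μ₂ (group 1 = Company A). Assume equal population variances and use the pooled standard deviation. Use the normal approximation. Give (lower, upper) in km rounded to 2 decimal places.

Pooled variance s_p² = [232·10² + 35·6²] / (233+36−2) = 91.6105, so s_p = 9.5713.
SE_diff = s_p·√(1/n₁ + 1/n₂) = 9.5713·√(1/233 + 1/36) = 1.7140.
z* = 1.645; margin = 1.645 × 1.7140 = 2.8195.
Difference = 25.7 − 36.8 = -11.1000.
-11.1000 ± 2.8195 → (-13.92, -8.28).

(-13.92, -8.28)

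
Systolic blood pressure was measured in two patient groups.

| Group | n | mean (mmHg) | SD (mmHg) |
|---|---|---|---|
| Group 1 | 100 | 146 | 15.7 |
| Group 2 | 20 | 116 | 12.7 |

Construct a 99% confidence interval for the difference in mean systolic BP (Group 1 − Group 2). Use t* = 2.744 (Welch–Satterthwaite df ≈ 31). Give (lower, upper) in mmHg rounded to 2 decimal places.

(21.10, 38.90)

Per-group SEs: s₁/√n₁ = 15.7/√100 = 1.5700, s₂/√n₂ = 12.7/√20 = 2.8398.
Unpooled SE of the difference: √(2.4649 + 8.06446404) = 3.2449.
Margin of error = t* · SE = 2.744 × 3.2449 = 8.9040.
x̄₁ − x̄₂ = 146 − 116 = 30.0000.
CI: 30.0000 ± 8.9040 = (21.10, 38.90).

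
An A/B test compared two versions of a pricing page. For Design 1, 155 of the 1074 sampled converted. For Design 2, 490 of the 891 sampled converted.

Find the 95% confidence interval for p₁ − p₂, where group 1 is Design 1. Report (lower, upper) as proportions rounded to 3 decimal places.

Sample proportions: 155/1074 = 0.1443, 490/891 = 0.5499.
Each SE is √(p̂(1−p̂)/n): √(0.1443·0.8557/1074) = 0.01072 and √(0.5499·0.4501/891) = 0.01667.
SE(p̂₁ − p̂₂) = √(SE₁² + SE₂²) = √(0.0001149184 + 0.0002778889) = 0.01982, since the two samples are independent.
At 95% confidence z* = 1.960; margin = 1.960 × 0.01982 = 0.03885.
The difference is 0.1443 − 0.5499 = -0.4056, so the interval is -0.4056 ± 0.03885 = (-0.444, -0.367).

(-0.444, -0.367)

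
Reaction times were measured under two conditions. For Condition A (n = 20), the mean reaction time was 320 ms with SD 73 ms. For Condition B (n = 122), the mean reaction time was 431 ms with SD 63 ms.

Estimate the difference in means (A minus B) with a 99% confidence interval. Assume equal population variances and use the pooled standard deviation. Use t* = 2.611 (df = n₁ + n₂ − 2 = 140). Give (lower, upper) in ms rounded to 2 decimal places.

s_p = √[((n₁−1)s₁² + (n₂−1)s₂²)/(n₁+n₂−2)] = √[(19·73² + 121·63²)/140] = 64.4482.
SE = 64.4482·√(1/20 + 1/122) = 15.5475.
With t* = 2.611, margin = 2.611 × 15.5475 = 40.5945.
x̄₁ − x̄₂ = 320 − 431 = -111.0000; interval -111.0000 ± 40.5945 = (-151.59, -70.41).

(-151.59, -70.41)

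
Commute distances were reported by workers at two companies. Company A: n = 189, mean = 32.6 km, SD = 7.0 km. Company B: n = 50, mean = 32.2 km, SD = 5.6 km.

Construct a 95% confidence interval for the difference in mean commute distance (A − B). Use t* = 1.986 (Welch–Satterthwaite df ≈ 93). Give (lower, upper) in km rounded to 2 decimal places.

SE₁ = s₁/√n₁ = 7.0/√189 = 0.5092; SE₂ = 5.6/√50 = 0.7920.
Independent samples, unequal variances: SE_diff = √(SE₁² + SE₂²) = √(0.25928464 + 0.627264) = 0.9416.
t* = 1.986, so margin of error = 1.986 × 0.9416 = 1.8700.
Difference in means = 32.6 − 32.2 = 0.4000.
0.4000 ± 1.8700 → (-1.47, 2.27).

(-1.47, 2.27)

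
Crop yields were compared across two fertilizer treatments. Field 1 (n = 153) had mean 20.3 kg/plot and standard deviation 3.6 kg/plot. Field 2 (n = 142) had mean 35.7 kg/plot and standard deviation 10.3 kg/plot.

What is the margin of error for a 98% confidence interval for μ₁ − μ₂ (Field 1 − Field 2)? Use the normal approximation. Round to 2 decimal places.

2.12

SE₁ = s₁/√n₁ = 3.6/√153 = 0.2910; SE₂ = 10.3/√142 = 0.8644.
Independent samples, unequal variances: SE_diff = √(SE₁² + SE₂²) = √(0.084681 + 0.74718736) = 0.9121.
z* = 2.326, so margin of error = 2.326 × 0.9121 = 2.1215.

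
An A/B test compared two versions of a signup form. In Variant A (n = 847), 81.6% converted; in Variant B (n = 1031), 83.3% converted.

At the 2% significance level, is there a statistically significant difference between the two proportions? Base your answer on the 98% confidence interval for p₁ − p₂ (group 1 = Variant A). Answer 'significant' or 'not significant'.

SE₁ = √(p̂₁(1−p̂₁)/n₁) = √(0.8160·0.1840/847) = 0.01331; SE₂ = √(0.8330·0.1670/1031) = 0.01162.
Independent samples: SE of the difference = √(SE₁² + SE₂²) = √(0.0001771561 + 0.0001350244) = 0.01767.
z* for 98% confidence is 2.326, so the margin of error is 2.326 × 0.01767 = 0.04110.
Point estimate p̂₁ − p̂₂ = 0.8160 − 0.8330 = -0.0170.
-0.0170 ± 0.04110 → (-0.05810, 0.02410).
The interval (-0.05810, 0.02410) contains 0, so the difference is not significant.

not significant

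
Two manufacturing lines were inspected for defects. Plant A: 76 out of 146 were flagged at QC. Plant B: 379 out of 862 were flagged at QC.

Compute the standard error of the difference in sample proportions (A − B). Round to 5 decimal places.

First, p̂₁ = 76/146 = 0.5205; p̂₂ = 379/862 = 0.4397.
The two standard errors are √(0.5205×0.4795/146) = 0.04135 and √(0.4397×0.5603/862) = 0.01691.
Because the samples are independent, SE_diff = √(0.04135² + 0.01691²) = 0.04467.

0.04467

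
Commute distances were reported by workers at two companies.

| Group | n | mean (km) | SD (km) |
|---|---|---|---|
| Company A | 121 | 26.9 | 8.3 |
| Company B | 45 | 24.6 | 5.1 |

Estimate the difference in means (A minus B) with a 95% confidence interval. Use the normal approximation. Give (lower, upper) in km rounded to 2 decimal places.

Per-group SEs: s₁/√n₁ = 8.3/√121 = 0.7545, s₂/√n₂ = 5.1/√45 = 0.7603.
Unpooled SE of the difference: √(0.56927025 + 0.57805609) = 1.0711.
Margin of error = z* · SE = 1.960 × 1.0711 = 2.0994.
x̄₁ − x̄₂ = 26.9 − 24.6 = 2.3000.
CI: 2.3000 ± 2.0994 = (0.20, 4.40).

(0.20, 4.40)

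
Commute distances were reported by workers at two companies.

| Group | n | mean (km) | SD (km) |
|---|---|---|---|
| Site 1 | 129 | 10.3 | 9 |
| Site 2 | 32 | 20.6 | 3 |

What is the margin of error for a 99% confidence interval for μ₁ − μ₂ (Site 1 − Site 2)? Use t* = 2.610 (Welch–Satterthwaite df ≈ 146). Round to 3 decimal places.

SE₁ = s₁/√n₁ = 9/√129 = 0.7924; SE₂ = 3/√32 = 0.5303.
Independent samples, unequal variances: SE_diff = √(SE₁² + SE₂²) = √(0.62789776 + 0.28121809) = 0.9535.
t* = 2.610, so margin of error = 2.610 × 0.9535 = 2.4886.

2.489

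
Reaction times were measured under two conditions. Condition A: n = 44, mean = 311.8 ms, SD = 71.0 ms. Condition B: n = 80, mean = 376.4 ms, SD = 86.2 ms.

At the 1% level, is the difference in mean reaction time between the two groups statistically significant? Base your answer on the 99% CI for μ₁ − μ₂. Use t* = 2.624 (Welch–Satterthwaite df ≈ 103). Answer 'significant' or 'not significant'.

significant

Per-group SEs: s₁/√n₁ = 71.0/√44 = 10.7037, s₂/√n₂ = 86.2/√80 = 9.6375.
Unpooled SE of the difference: √(114.56919369 + 92.88140625) = 14.4031.
Margin of error = t* · SE = 2.624 × 14.4031 = 37.7937.
x̄₁ − x̄₂ = 311.8 − 376.4 = -64.6000.
CI: -64.6000 ± 37.7937 = (-102.3937, -26.8063).
The interval (-102.3937, -26.8063) does not contain 0, so the difference is significant.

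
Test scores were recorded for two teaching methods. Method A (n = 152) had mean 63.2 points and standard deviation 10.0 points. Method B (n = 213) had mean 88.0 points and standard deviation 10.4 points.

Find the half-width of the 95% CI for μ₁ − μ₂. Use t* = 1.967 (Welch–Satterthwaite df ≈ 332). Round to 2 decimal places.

2.12

Standard errors of each mean: 10.0/√152 = 0.8111 and 10.4/√213 = 0.7126.
SE(x̄₁ − x̄₂) = √(0.8111² + 0.7126²) = 1.0797 for independent samples with unequal variances.
With t* = 1.967, the margin is 1.967 × 1.0797 = 2.1238.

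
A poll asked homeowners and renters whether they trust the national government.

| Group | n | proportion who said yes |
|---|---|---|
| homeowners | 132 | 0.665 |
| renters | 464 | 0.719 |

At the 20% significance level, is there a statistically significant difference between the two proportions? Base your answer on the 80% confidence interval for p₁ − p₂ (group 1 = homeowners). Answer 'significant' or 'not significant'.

SE₁ = √(p̂₁(1−p̂₁)/n₁) = √(0.6650·0.3350/132) = 0.04108; SE₂ = √(0.7190·0.2810/464) = 0.02087.
Independent samples: SE of the difference = √(SE₁² + SE₂²) = √(0.0016875664 + 0.0004355569) = 0.04608.
z* for 80% confidence is 1.282, so the margin of error is 1.282 × 0.04608 = 0.05907.
Point estimate p̂₁ − p̂₂ = 0.6650 − 0.7190 = -0.0540.
-0.0540 ± 0.05907 → (-0.11307, 0.00507).
The interval (-0.11307, 0.00507) contains 0, so the difference is not significant.

not significant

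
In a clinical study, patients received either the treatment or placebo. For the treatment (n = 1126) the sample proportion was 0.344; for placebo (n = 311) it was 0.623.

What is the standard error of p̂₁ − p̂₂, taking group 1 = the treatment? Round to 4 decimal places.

0.0309

SE₁ = √(p̂₁(1−p̂₁)/n₁) = √(0.3440·0.6560/1126) = 0.01416; SE₂ = √(0.6230·0.3770/311) = 0.02748.
Independent samples: SE of the difference = √(SE₁² + SE₂²) = √(0.0002005056 + 0.0007551504) = 0.03091.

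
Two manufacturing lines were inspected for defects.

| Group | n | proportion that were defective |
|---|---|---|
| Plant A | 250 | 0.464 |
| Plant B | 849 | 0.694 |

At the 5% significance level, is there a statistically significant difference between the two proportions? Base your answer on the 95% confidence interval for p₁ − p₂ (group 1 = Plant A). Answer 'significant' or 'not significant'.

significant

SE₁ = √(p̂₁(1−p̂₁)/n₁) = √(0.4640·0.5360/250) = 0.03154; SE₂ = √(0.6940·0.3060/849) = 0.01582.
Independent samples: SE of the difference = √(SE₁² + SE₂²) = √(0.0009947716 + 0.0002502724) = 0.03529.
z* for 95% confidence is 1.960, so the margin of error is 1.960 × 0.03529 = 0.06917.
Point estimate p̂₁ − p̂₂ = 0.4640 − 0.6940 = -0.2300.
-0.2300 ± 0.06917 → (-0.29917, -0.16083).
The interval (-0.29917, -0.16083) does not contain 0, so the difference is significant.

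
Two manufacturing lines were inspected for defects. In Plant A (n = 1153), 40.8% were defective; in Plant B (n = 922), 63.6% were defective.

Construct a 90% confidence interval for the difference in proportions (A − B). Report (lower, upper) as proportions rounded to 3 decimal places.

(-0.263, -0.193)

SE₁ = √(p̂₁(1−p̂₁)/n₁) = √(0.4080·0.5920/1153) = 0.01447; SE₂ = √(0.6360·0.3640/922) = 0.01585.
Independent samples: SE of the difference = √(SE₁² + SE₂²) = √(0.0002093809 + 0.0002512225) = 0.02146.
z* for 90% confidence is 1.645, so the margin of error is 1.645 × 0.02146 = 0.03530.
Point estimate p̂₁ − p̂₂ = 0.4080 − 0.6360 = -0.2280.
-0.2280 ± 0.03530 → (-0.263, -0.193).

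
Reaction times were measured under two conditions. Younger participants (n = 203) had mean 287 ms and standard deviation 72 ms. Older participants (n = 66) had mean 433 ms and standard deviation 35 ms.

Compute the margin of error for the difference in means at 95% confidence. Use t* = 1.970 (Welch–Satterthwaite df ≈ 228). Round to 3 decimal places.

SE₁ = s₁/√n₁ = 72/√203 = 5.0534; SE₂ = 35/√66 = 4.3082.
Independent samples, unequal variances: SE_diff = √(SE₁² + SE₂²) = √(25.53685156 + 18.56058724) = 6.6406.
t* = 1.970, so margin of error = 1.970 × 6.6406 = 13.0820.

13.082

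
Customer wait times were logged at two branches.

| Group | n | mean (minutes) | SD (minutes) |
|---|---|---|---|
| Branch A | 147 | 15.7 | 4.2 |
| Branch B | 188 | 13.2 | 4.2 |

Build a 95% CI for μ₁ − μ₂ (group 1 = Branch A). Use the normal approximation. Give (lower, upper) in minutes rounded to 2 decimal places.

Standard errors of each mean: 4.2/√147 = 0.3464 and 4.2/√188 = 0.3063.
SE(x̄₁ − x̄₂) = √(0.3464² + 0.3063²) = 0.4624 for independent samples with unequal variances.
With z* = 1.960, the margin is 1.960 × 0.4624 = 0.9063.
x̄₁ − x̄₂ = 15.7 − 13.2 = 2.5000; the interval is 2.5000 ± 0.9063 = (1.59, 3.41).

(1.59, 3.41)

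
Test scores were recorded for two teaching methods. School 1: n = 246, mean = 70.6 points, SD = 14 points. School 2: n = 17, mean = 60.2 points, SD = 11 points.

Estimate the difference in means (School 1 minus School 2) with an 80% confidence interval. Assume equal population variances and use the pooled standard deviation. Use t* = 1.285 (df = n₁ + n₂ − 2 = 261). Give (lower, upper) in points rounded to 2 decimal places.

(5.94, 14.86)

Pooled variance s_p² = [245·14² + 16·11²] / (246+17−2) = 191.4023, so s_p = 13.8348.
SE_diff = s_p·√(1/n₁ + 1/n₂) = 13.8348·√(1/246 + 1/17) = 3.4694.
t* = 1.285; margin = 1.285 × 3.4694 = 4.4582.
Difference = 70.6 − 60.2 = 10.4000.
10.4000 ± 4.4582 → (5.94, 14.86).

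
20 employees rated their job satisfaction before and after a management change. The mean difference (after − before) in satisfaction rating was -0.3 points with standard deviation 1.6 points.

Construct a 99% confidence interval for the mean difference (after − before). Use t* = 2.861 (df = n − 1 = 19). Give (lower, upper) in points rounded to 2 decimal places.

Paired design: SE = s_d/√n = 1.6/√20 = 0.3578.
t* = 2.861; margin of error = 2.861 × 0.3578 = 1.0237.
-0.3 ± 1.0237 → (-1.32, 0.72).

(-1.32, 0.72)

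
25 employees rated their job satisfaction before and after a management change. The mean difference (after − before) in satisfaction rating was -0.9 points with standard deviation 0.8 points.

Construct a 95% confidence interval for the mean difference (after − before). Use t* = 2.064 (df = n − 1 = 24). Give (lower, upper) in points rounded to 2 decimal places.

Paired design: SE = s_d/√n = 0.8/√25 = 0.1600.
t* = 2.064; margin of error = 2.064 × 0.1600 = 0.3302.
-0.9 ± 0.3302 → (-1.23, -0.57).

(-1.23, -0.57)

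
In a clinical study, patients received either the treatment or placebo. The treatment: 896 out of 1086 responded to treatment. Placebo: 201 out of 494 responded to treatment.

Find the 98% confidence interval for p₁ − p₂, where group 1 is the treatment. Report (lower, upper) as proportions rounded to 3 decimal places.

(0.360, 0.476)

First, p̂₁ = 896/1086 = 0.8250; p̂₂ = 201/494 = 0.4069.
The two standard errors are √(0.8250×0.1750/1086) = 0.01153 and √(0.4069×0.5931/494) = 0.02210.
Because the samples are independent, SE_diff = √(0.01153² + 0.02210²) = 0.02493.
Using z* = 2.326 for 98%, ME = 2.326 × 0.02493 = 0.05799.
p̂₁ − p̂₂ = 0.4181; interval 0.4181 ± 0.05799 gives (0.360, 0.476).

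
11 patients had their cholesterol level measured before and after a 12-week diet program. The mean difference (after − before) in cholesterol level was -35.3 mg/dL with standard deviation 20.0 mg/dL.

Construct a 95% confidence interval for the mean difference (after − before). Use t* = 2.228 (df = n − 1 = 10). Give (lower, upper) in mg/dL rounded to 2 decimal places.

Paired design: SE = s_d/√n = 20.0/√11 = 6.0302.
t* = 2.228; margin of error = 2.228 × 6.0302 = 13.4353.
-35.3 ± 13.4353 → (-48.74, -21.86).

(-48.74, -21.86)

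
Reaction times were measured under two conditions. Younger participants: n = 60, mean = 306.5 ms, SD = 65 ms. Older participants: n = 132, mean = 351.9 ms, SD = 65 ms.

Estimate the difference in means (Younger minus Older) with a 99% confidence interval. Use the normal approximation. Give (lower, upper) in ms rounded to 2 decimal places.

(-71.47, -19.33)

Per-group SEs: s₁/√n₁ = 65/√60 = 8.3915, s₂/√n₂ = 65/√132 = 5.6575.
Unpooled SE of the difference: √(70.41727225 + 32.00730625) = 10.1205.
Margin of error = z* · SE = 2.576 × 10.1205 = 26.0704.
x̄₁ − x̄₂ = 306.5 − 351.9 = -45.4000.
CI: -45.4000 ± 26.0704 = (-71.47, -19.33).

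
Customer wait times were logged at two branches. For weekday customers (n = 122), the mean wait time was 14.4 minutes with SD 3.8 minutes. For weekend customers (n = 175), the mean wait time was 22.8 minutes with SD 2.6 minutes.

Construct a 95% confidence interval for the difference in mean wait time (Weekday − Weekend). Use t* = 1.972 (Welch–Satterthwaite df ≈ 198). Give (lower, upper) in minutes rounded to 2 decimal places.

(-9.18, -7.62)

SE₁ = s₁/√n₁ = 3.8/√122 = 0.3440; SE₂ = 2.6/√175 = 0.1965.
Independent samples, unequal variances: SE_diff = √(SE₁² + SE₂²) = √(0.118336 + 0.03861225) = 0.3962.
t* = 1.972, so margin of error = 1.972 × 0.3962 = 0.7813.
Difference in means = 14.4 − 22.8 = -8.4000.
-8.4000 ± 0.7813 → (-9.18, -7.62).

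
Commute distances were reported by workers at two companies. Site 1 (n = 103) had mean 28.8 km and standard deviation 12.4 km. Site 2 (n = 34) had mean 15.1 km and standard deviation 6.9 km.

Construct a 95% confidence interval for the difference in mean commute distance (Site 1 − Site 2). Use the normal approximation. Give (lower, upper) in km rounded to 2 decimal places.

Per-group SEs: s₁/√n₁ = 12.4/√103 = 1.2218, s₂/√n₂ = 6.9/√34 = 1.1833.
Unpooled SE of the difference: √(1.49279524 + 1.40019889) = 1.7009.
Margin of error = z* · SE = 1.960 × 1.7009 = 3.3338.
x̄₁ − x̄₂ = 28.8 − 15.1 = 13.7000.
CI: 13.7000 ± 3.3338 = (10.37, 17.03).

(10.37, 17.03)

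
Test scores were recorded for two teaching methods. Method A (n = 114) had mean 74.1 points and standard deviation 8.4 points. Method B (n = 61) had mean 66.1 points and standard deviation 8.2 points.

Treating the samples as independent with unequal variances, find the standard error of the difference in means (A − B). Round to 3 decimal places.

1.312

Standard errors of each mean: 8.4/√114 = 0.7867 and 8.2/√61 = 1.0499.
SE(x̄₁ − x̄₂) = √(0.7867² + 1.0499²) = 1.3119 for independent samples with unequal variances.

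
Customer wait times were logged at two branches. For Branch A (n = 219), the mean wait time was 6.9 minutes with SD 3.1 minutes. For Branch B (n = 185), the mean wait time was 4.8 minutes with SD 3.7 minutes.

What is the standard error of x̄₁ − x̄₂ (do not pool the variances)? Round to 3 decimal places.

0.343

SE₁ = s₁/√n₁ = 3.1/√219 = 0.2095; SE₂ = 3.7/√185 = 0.2720.
Independent samples, unequal variances: SE_diff = √(SE₁² + SE₂²) = √(0.04389025 + 0.073984) = 0.3433.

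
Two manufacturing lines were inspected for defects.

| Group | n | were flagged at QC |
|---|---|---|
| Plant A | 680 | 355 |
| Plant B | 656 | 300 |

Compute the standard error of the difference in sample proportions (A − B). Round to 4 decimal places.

Sample proportions: 355/680 = 0.5221, 300/656 = 0.4573.
Each SE is √(p̂(1−p̂)/n): √(0.5221·0.4779/680) = 0.01916 and √(0.4573·0.5427/656) = 0.01945.
SE(p̂₁ − p̂₂) = √(SE₁² + SE₂²) = √(0.0003671056 + 0.0003783025) = 0.02730, since the two samples are independent.

0.0273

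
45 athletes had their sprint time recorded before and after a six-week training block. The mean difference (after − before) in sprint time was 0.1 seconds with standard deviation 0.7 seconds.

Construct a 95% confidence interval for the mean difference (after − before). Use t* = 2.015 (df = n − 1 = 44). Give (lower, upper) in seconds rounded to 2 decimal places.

Paired design: SE = s_d/√n = 0.7/√45 = 0.1043.
t* = 2.015; margin of error = 2.015 × 0.1043 = 0.2102.
0.1 ± 0.2102 → (-0.11, 0.31).

(-0.11, 0.31)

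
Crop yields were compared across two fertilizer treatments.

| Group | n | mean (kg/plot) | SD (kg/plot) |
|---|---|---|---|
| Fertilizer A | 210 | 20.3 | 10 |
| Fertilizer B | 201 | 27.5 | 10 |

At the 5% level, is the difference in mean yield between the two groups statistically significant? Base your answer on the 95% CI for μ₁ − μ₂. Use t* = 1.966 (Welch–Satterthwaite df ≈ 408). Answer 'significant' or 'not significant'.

SE₁ = s₁/√n₁ = 10/√210 = 0.6901; SE₂ = 10/√201 = 0.7053.
Independent samples, unequal variances: SE_diff = √(SE₁² + SE₂²) = √(0.47623801 + 0.49744809) = 0.9868.
t* = 1.966, so margin of error = 1.966 × 0.9868 = 1.9400.
Difference in means = 20.3 − 27.5 = -7.2000.
-7.2000 ± 1.9400 → (-9.1400, -5.2600).
The interval (-9.1400, -5.2600) does not contain 0, so the difference is significant.

significant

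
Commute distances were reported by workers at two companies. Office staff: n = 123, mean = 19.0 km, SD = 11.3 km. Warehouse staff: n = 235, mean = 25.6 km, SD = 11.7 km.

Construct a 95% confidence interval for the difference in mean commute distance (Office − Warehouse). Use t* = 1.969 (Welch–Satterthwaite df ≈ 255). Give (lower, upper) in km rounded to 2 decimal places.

Standard errors of each mean: 11.3/√123 = 1.0189 and 11.7/√235 = 0.7632.
SE(x̄₁ − x̄₂) = √(1.0189² + 0.7632²) = 1.2730 for independent samples with unequal variances.
With t* = 1.969, the margin is 1.969 × 1.2730 = 2.5065.
x̄₁ − x̄₂ = 19.0 − 25.6 = -6.6000; the interval is -6.6000 ± 2.5065 = (-9.11, -4.09).

(-9.11, -4.09)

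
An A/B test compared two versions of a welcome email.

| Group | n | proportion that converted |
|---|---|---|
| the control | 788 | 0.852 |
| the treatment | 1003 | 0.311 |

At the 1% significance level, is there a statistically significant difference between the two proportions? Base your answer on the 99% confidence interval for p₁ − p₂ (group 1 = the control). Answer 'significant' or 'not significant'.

significant

SE₁ = √(p̂₁(1−p̂₁)/n₁) = √(0.8520·0.1480/788) = 0.01265; SE₂ = √(0.3110·0.6890/1003) = 0.01462.
Independent samples: SE of the difference = √(SE₁² + SE₂²) = √(0.0001600225 + 0.0002137444) = 0.01933.
z* for 99% confidence is 2.576, so the margin of error is 2.576 × 0.01933 = 0.04979.
Point estimate p̂₁ − p̂₂ = 0.8520 − 0.3110 = 0.5410.
0.5410 ± 0.04979 → (0.49121, 0.59079).
The interval (0.49121, 0.59079) does not contain 0, so the difference is significant.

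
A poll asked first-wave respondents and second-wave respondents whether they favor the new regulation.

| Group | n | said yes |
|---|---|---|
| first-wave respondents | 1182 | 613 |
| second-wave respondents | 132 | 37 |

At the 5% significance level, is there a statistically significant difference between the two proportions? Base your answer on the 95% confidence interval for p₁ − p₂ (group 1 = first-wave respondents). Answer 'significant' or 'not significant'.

significant

p̂₁ = 613/1182 = 0.5186 and p̂₂ = 37/132 = 0.2803.
SE₁ = √(p̂₁(1−p̂₁)/n₁) = √(0.5186·0.4814/1182) = 0.01453; SE₂ = √(0.2803·0.7197/132) = 0.03909.
Independent samples: SE of the difference = √(SE₁² + SE₂²) = √(0.0002111209 + 0.0015280281) = 0.04170.
z* for 95% confidence is 1.960, so the margin of error is 1.960 × 0.04170 = 0.08173.
Point estimate p̂₁ − p̂₂ = 0.5186 − 0.2803 = 0.2383.
0.2383 ± 0.08173 → (0.15657, 0.32003).
The interval (0.15657, 0.32003) does not contain 0, so the difference is significant.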